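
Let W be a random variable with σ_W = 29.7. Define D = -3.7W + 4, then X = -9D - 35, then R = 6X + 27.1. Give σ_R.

σ_R = 5934.06

σ_D = |-3.7|·29.7 = 109.89.
σ_X = |-9|·109.89 = 989.01.
σ_R = |6|·989.01 = 5934.06.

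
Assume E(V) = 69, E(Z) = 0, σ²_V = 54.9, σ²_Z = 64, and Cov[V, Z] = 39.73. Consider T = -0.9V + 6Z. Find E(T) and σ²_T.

E(T) = (-0.9)·E(V) + 6·E(Z) = (-0.9)·69 + 6·0 = -62.1.
σ²_T = a²·σ²_V + b²·σ²_Z + 2ab·Cov[V, Z] with a = -0.9, b = 6.
= (-0.9)²·54.9 + 6²·64 + 2·(-0.9)·6·39.73
= 44.469 + 2304 + (-429.084) = 1919.385.

E(T) = -62.1, σ²_T = 1919.385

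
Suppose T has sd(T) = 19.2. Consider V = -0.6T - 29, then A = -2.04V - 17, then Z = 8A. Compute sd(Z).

sd(Z) = 188.0064

sd(V) = |-0.6|·19.2 = 11.52.
sd(A) = |-2.04|·11.52 = 23.5008.
sd(Z) = |8|·23.5008 = 188.0064.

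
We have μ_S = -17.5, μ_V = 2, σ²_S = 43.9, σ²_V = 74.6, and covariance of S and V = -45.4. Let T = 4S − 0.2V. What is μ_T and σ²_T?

μ_T = -70.4, σ²_T = 778.024

μ_T = 4·μ_S + (-0.2)·μ_V = 4·(-17.5) + (-0.2)·2 = -70.4.
σ²_T = a²·σ²_S + b²·σ²_V + 2ab·covariance of S and V with a = 4, b = -0.2.
= 4²·43.9 + (-0.2)²·74.6 + 2·4·(-0.2)·(-45.4)
= 702.4 + 2.984 + 72.64 = 778.024.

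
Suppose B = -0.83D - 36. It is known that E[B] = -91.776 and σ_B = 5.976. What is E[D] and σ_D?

E[D] = 67.2, σ_D = 7.2

From B = -0.83D - 36: E[B] = a·E[D] + b, so E[D] = (E[B] − b)/a = (-91.776 − (-36))/(-0.83) = 67.2.
σ_B = |a|·σ_D, so σ_D = 5.976/|-0.83| = 7.2.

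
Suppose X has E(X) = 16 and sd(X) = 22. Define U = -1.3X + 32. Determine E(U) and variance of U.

E(U) = 11.2, variance of U = 817.96

U = -1.3X + 32 is linear with a = -1.3, b = 32.
E(U) = a·E(X) + b = (-1.3)·16 + 32 = 11.2.
variance of X = 22² = 484.
variance of U = a²·variance of X = (-1.3)²·484 = 817.96 (the additive constant 32 does not affect variance).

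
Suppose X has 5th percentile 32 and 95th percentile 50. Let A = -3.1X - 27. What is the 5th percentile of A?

5th percentile of A = -182

Since a = -3.1 < 0 the transformation is decreasing, reversing order: the 5th percentile of A corresponds to the 95th percentile of X.
So P_{5}(A) = a·P_{95}(X) + b = (-3.1)·50 + (-27) = -182.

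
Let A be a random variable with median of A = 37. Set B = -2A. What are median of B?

median of B = -74

A linear map preserves order up to sign, so median of B = a·median of A + b = (-2)·37 = -74.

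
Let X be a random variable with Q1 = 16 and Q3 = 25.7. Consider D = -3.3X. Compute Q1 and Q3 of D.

a = -3.3 < 0 reverses order: Q1(D) comes from Q3(X), Q3(D) from Q1(X).
Q1(D) = (-3.3)·25.7 = -84.81; Q3(D) = (-3.3)·16 = -52.8.

Q1(D) = -84.81, Q3(D) = -52.8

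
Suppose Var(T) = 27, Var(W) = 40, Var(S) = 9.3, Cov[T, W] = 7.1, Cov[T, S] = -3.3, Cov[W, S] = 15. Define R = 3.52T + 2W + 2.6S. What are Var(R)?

Var(R) = a²·Var(T) + b²·Var(W) + c²·Var(S) + 2ab·Cov[T, W] + 2ac·Cov[T, S] + 2bc·Cov[W, S], with a = 3.52, b = 2, c = 2.6.
= 334.5408 + 160 + 62.868 + 99.968 + (-60.4032) + 156
= 752.9736.

Var(R) = 752.9736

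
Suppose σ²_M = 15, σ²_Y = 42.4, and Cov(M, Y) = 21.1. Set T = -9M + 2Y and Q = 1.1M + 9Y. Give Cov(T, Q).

By bilinearity, Cov(T, Q) = ac·σ²_M + bd·σ²_Y + (ad+bc)·Cov(M, Y), with a=-9, b=2, c=1.1, d=9.
ac·σ²_M = (-9)·1.1·15 = -148.5
bd·σ²_Y = 2·9·42.4 = 763.2
(ad+bc)·Cov(M, Y) = (-78.8)·21.1 = -1662.68
Cov(T, Q) = -148.5 + 763.2 + (-1662.68) = -1047.98.

Cov(T, Q) = -1047.98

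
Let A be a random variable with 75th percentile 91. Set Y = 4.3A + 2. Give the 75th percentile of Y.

75th percentile of Y = 393.3

Since a = 4.3 > 0 the transformation is increasing, so the 75th percentile of Y = a·(P_{75} of A) + b = 4.3·91 + 2 = 393.3.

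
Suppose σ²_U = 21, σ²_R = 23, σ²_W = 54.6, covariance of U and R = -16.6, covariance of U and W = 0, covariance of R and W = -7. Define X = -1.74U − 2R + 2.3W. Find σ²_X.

σ²_X = 393.2776

σ²_X = a²·σ²_U + b²·σ²_R + c²·σ²_W + 2ab·covariance of U and R + 2ac·covariance of U and W + 2bc·covariance of R and W, with a = -1.74, b = -2, c = 2.3.
= 63.5796 + 92 + 288.834 + (-115.536) + 0 + 64.4
= 393.2776.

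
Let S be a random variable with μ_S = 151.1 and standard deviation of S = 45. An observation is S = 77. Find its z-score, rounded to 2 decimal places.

z = (S − μ_S) / standard deviation of S = (77 − 151.1) / 45 ≈ -1.65.

z = -1.65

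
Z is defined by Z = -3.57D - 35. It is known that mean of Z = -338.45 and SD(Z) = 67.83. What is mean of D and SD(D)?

mean of D = 85, SD(D) = 19

From Z = -3.57D - 35: mean of Z = a·mean of D + b, so mean of D = (mean of Z − b)/a = (-338.45 − (-35))/(-3.57) = 85.
SD(Z) = |a|·SD(D), so SD(D) = 67.83/|-3.57| = 19.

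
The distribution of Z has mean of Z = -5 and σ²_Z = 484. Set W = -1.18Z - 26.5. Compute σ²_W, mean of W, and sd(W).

σ²_W = 673.9216, mean of W = -20.6, sd(W) = 25.96

W = -1.18Z - 26.5 is linear with a = -1.18, b = -26.5.
σ²_W = a²·σ²_Z = (-1.18)²·484 = 673.9216 (the additive constant -26.5 does not affect variance).
mean of W = a·mean of Z + b = (-1.18)·(-5) + (-26.5) = -20.6.
sd(Z) = √484 = 22.
sd(W) = |a|·sd(Z) = |-1.18|·22 = 25.96.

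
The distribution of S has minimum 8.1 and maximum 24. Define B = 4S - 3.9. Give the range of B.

Range of S = 24 − 8.1 = 15.9.
Range(B) = |a|·Range(S) = |4|·15.9 = 63.6.

Range(B) = 63.6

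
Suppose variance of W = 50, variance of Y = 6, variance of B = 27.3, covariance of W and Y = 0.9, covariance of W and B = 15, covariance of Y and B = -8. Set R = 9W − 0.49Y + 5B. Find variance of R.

variance of R = a²·variance of W + b²·variance of Y + c²·variance of B + 2ab·covariance of W and Y + 2ac·covariance of W and B + 2bc·covariance of Y and B, with a = 9, b = -0.49, c = 5.
= 4050 + 1.4406 + 682.5 + (-7.938) + 1350 + 39.2
= 6115.2026.

variance of R = 6115.2026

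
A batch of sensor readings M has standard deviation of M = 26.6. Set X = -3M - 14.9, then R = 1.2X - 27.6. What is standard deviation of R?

standard deviation of X = |-3|·26.6 = 79.8.
standard deviation of R = |1.2|·79.8 = 95.76.

standard deviation of R = 95.76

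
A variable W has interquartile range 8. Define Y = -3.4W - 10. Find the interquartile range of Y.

Under Y = aW + b, IQR(Y) = |a|·IQR(W) = |-3.4|·8 = 27.2 (shifts cancel; spread scales by |a|).

IQR(Y) = 27.2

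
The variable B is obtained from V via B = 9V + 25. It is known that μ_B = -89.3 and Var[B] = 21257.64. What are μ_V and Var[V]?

From B = 9V + 25: μ_B = a·μ_V + b, so μ_V = (μ_B − b)/a = (-89.3 − 25)/9 = -12.7.
Var[B] = a²·Var[V], so Var[V] = 21257.64/9² = 262.44.

μ_V = -12.7, Var[V] = 262.44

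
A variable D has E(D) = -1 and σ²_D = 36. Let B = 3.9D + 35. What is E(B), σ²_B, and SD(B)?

B = 3.9D + 35 is linear with a = 3.9, b = 35.
E(B) = a·E(D) + b = 3.9·(-1) + 35 = 31.1.
σ²_B = a²·σ²_D = 3.9²·36 = 547.56 (the additive constant 35 does not affect variance).
SD(D) = √36 = 6.
SD(B) = |a|·SD(D) = |3.9|·6 = 23.4.

E(B) = 31.1, σ²_B = 547.56, SD(B) = 23.4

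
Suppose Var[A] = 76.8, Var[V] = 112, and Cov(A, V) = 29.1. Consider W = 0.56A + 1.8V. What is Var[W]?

Var[W] = a²·Var[A] + b²·Var[V] + 2ab·Cov(A, V) with a = 0.56, b = 1.8.
= 0.56²·76.8 + 1.8²·112 + 2·0.56·1.8·29.1
= 24.08448 + 362.88 + 58.6656 = 445.63008.

Var[W] = 445.63008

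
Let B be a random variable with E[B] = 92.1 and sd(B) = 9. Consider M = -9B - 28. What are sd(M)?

sd(M) = 81

M = -9B - 28 is linear with a = -9, b = -28.
sd(M) = |a|·sd(B) = |-9|·9 = 81.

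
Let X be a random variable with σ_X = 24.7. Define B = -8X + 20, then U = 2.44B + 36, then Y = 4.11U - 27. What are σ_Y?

σ_B = |-8|·24.7 = 197.6.
σ_U = |2.44|·197.6 = 482.144.
σ_Y = |4.11|·482.144 = 1981.61184.

σ_Y = 1981.61184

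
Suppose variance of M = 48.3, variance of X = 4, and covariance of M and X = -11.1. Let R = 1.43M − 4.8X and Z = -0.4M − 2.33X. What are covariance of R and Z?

covariance of R and Z = 32.78049

By bilinearity, covariance of R and Z = ac·variance of M + bd·variance of X + (ad+bc)·covariance of M and X, with a=1.43, b=-4.8, c=-0.4, d=-2.33.
ac·variance of M = 1.43·(-0.4)·48.3 = -27.6276
bd·variance of X = (-4.8)·(-2.33)·4 = 44.736
(ad+bc)·covariance of M and X = (-1.4119)·(-11.1) = 15.67209
covariance of R and Z = -27.6276 + 44.736 + 15.67209 = 32.78049.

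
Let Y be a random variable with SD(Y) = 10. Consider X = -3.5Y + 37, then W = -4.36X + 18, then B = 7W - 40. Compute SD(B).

SD(X) = |-3.5|·10 = 35.
SD(W) = |-4.36|·35 = 152.6.
SD(B) = |7|·152.6 = 1068.2.

SD(B) = 1068.2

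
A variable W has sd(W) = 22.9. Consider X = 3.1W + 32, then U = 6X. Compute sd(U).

sd(X) = |3.1|·22.9 = 70.99.
sd(U) = |6|·70.99 = 425.94.

sd(U) = 425.94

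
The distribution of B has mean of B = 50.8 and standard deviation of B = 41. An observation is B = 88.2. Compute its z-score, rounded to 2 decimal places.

z = (B − mean of B) / standard deviation of B = (88.2 − 50.8) / 41 ≈ 0.91.

z = 0.91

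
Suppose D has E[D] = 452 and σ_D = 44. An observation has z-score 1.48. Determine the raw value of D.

D = 517.12

D = E[D] + z·σ_D = 452 + 1.48·44 = 517.12.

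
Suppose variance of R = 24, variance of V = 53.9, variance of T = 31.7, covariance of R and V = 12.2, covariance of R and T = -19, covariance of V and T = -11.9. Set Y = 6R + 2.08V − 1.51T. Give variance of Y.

variance of Y = 1893.01517

variance of Y = a²·variance of R + b²·variance of V + c²·variance of T + 2ab·covariance of R and V + 2ac·covariance of R and T + 2bc·covariance of V and T, with a = 6, b = 2.08, c = -1.51.
= 864 + 233.19296 + 72.27917 + 304.512 + 344.28 + 74.75104
= 1893.01517.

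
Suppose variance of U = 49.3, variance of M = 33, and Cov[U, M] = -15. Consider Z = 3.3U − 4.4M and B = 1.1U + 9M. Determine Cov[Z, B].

Cov[Z, B] = -1500.741

By bilinearity, Cov[Z, B] = ac·variance of U + bd·variance of M + (ad+bc)·Cov[U, M], with a=3.3, b=-4.4, c=1.1, d=9.
ac·variance of U = 3.3·1.1·49.3 = 178.959
bd·variance of M = (-4.4)·9·33 = -1306.8
(ad+bc)·Cov[U, M] = (24.86)·(-15) = -372.9
Cov[Z, B] = 178.959 + (-1306.8) + (-372.9) = -1500.741.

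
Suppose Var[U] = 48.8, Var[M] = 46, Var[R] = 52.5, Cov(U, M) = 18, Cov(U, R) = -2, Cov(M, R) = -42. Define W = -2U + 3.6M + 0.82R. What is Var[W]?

Var[W] = 326.053

Var[W] = a²·Var[U] + b²·Var[M] + c²·Var[R] + 2ab·Cov(U, M) + 2ac·Cov(U, R) + 2bc·Cov(M, R), with a = -2, b = 3.6, c = 0.82.
= 195.2 + 596.16 + 35.301 + (-259.2) + 6.56 + (-247.968)
= 326.053.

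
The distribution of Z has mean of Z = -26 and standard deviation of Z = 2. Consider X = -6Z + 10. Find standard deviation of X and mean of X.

standard deviation of X = 12, mean of X = 166

X = -6Z + 10 is linear with a = -6, b = 10.
standard deviation of X = |a|·standard deviation of Z = |-6|·2 = 12.
mean of X = a·mean of Z + b = (-6)·(-26) + 10 = 166.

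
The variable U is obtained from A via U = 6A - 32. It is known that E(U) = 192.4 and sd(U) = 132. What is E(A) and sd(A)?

E(A) = 37.4, sd(A) = 22

From U = 6A - 32: E(U) = a·E(A) + b, so E(A) = (E(U) − b)/a = (192.4 − (-32))/6 = 37.4.
sd(U) = |a|·sd(A), so sd(A) = 132/|6| = 22.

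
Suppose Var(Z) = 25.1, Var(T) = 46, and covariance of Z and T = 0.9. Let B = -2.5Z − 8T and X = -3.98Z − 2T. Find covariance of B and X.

covariance of B and X = 1018.901

By bilinearity, covariance of B and X = ac·Var(Z) + bd·Var(T) + (ad+bc)·covariance of Z and T, with a=-2.5, b=-8, c=-3.98, d=-2.
ac·Var(Z) = (-2.5)·(-3.98)·25.1 = 249.745
bd·Var(T) = (-8)·(-2)·46 = 736
(ad+bc)·covariance of Z and T = (36.84)·0.9 = 33.156
covariance of B and X = 249.745 + 736 + 33.156 = 1018.901.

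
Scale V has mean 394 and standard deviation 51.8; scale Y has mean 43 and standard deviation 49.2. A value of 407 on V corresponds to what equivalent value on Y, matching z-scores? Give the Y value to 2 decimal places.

z = (407 − 394)/51.8 ≈ 0.251.
Y = 43 + z·49.2 = 43 + (407 − 394)·49.2/51.8 ≈ 55.35.

Y = 55.35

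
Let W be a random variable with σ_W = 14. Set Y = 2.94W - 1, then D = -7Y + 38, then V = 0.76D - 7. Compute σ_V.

σ_V = 218.9712

σ_Y = |2.94|·14 = 41.16.
σ_D = |-7|·41.16 = 288.12.
σ_V = |0.76|·288.12 = 218.9712.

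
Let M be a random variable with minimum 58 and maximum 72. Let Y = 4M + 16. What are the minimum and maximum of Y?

min(Y) = 248, max(Y) = 304

a = 4 > 0, so min(Y) = a·min(M)+b = 4·58 + 16 = 248 and max(Y) = 4·72 + 16 = 304.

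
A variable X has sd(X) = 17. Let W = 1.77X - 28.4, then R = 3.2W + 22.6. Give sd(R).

sd(R) = 96.288

sd(W) = |1.77|·17 = 30.09.
sd(R) = |3.2|·30.09 = 96.288.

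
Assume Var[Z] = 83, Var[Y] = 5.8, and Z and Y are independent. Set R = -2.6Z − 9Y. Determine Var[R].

Var[R] = 1030.88

Var[R] = a²·Var[Z] + b²·Var[Y] + 2ab·covariance of Z and Y with a = -2.6, b = -9.
Independence gives covariance of Z and Y = 0.
= (-2.6)²·83 + (-9)²·5.8 + 2·(-2.6)·(-9)·0
= 561.08 + 469.8 + 0 = 1030.88.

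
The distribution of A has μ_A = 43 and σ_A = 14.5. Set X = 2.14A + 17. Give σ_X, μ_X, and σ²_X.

X = 2.14A + 17 is linear with a = 2.14, b = 17.
σ_X = |a|·σ_A = |2.14|·14.5 = 31.03.
μ_X = a·μ_A + b = 2.14·43 + 17 = 109.02.
σ²_A = 14.5² = 210.25.
σ²_X = a²·σ²_A = 2.14²·210.25 = 962.8609 (the additive constant 17 does not affect variance).

σ_X = 31.03, μ_X = 109.02, σ²_X = 962.8609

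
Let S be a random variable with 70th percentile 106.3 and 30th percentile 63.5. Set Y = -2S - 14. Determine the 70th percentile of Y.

70th percentile of Y = -141

Since a = -2 < 0 the transformation is decreasing, reversing order: the 70th percentile of Y corresponds to the 30th percentile of S.
So P_{70}(Y) = a·P_{30}(S) + b = (-2)·63.5 + (-14) = -141.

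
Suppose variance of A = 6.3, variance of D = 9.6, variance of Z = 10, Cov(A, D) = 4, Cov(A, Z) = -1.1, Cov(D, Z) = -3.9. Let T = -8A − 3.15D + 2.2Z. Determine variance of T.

variance of T = 841.23

variance of T = a²·variance of A + b²·variance of D + c²·variance of Z + 2ab·Cov(A, D) + 2ac·Cov(A, Z) + 2bc·Cov(D, Z), with a = -8, b = -3.15, c = 2.2.
= 403.2 + 95.256 + 48.4 + 201.6 + 38.72 + 54.054
= 841.23.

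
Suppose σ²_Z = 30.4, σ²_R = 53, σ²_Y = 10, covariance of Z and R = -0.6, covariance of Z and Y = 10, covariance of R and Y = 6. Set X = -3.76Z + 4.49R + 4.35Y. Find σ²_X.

σ²_X = a²·σ²_Z + b²·σ²_R + c²·σ²_Y + 2ab·covariance of Z and R + 2ac·covariance of Z and Y + 2bc·covariance of R and Y, with a = -3.76, b = 4.49, c = 4.35.
= 429.78304 + 1068.4853 + 189.225 + 20.25888 + (-327.12) + 234.378
= 1615.01022.

σ²_X = 1615.01022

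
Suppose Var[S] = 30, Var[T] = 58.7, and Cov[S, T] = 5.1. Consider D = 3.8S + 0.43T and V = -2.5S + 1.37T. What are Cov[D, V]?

Cov[D, V] = -229.35173

By bilinearity, Cov[D, V] = ac·Var[S] + bd·Var[T] + (ad+bc)·Cov[S, T], with a=3.8, b=0.43, c=-2.5, d=1.37.
ac·Var[S] = 3.8·(-2.5)·30 = -285
bd·Var[T] = 0.43·1.37·58.7 = 34.58017
(ad+bc)·Cov[S, T] = (4.131)·5.1 = 21.0681
Cov[D, V] = -285 + 34.58017 + 21.0681 = -229.35173.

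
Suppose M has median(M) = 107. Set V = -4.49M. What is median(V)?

median(V) = -480.43

A linear map preserves order up to sign, so median(V) = a·median(M) + b = (-4.49)·107 = -480.43.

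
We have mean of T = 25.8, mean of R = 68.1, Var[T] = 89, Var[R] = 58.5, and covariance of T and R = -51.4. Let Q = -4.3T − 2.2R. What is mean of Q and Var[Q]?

mean of Q = -260.76, Var[Q] = 956.262

mean of Q = (-4.3)·mean of T + (-2.2)·mean of R = (-4.3)·25.8 + (-2.2)·68.1 = -260.76.
Var[Q] = a²·Var[T] + b²·Var[R] + 2ab·covariance of T and R with a = -4.3, b = -2.2.
= (-4.3)²·89 + (-2.2)²·58.5 + 2·(-4.3)·(-2.2)·(-51.4)
= 1645.61 + 283.14 + (-972.488) = 956.262.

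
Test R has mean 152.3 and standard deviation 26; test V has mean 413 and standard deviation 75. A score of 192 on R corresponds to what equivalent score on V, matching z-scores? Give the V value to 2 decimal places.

V = 527.52

z = (192 − 152.3)/26 ≈ 1.5269.
V = 413 + z·75 = 413 + (192 − 152.3)·75/26 ≈ 527.52.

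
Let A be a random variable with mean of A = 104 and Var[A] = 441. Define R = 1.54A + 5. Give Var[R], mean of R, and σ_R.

Var[R] = 1045.8756, mean of R = 165.16, σ_R = 32.34

R = 1.54A + 5 is linear with a = 1.54, b = 5.
Var[R] = a²·Var[A] = 1.54²·441 = 1045.8756 (the additive constant 5 does not affect variance).
mean of R = a·mean of A + b = 1.54·104 + 5 = 165.16.
σ_A = √441 = 21.
σ_R = |a|·σ_A = |1.54|·21 = 32.34.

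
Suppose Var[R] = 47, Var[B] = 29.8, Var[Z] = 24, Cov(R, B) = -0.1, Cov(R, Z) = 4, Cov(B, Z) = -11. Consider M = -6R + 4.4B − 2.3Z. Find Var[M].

Var[M] = 2734.208

Var[M] = a²·Var[R] + b²·Var[B] + c²·Var[Z] + 2ab·Cov(R, B) + 2ac·Cov(R, Z) + 2bc·Cov(B, Z), with a = -6, b = 4.4, c = -2.3.
= 1692 + 576.928 + 126.96 + 5.28 + 110.4 + 222.64
= 2734.208.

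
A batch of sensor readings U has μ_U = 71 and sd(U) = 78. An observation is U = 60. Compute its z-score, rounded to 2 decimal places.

z = -0.14

z = (U − μ_U) / sd(U) = (60 − 71) / 78 ≈ -0.14.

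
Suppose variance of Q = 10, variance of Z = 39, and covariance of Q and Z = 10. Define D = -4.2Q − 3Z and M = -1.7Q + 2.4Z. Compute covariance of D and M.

covariance of D and M = -259.2

By bilinearity, covariance of D and M = ac·variance of Q + bd·variance of Z + (ad+bc)·covariance of Q and Z, with a=-4.2, b=-3, c=-1.7, d=2.4.
ac·variance of Q = (-4.2)·(-1.7)·10 = 71.4
bd·variance of Z = (-3)·2.4·39 = -280.8
(ad+bc)·covariance of Q and Z = (-4.98)·10 = -49.8
covariance of D and M = 71.4 + (-280.8) + (-49.8) = -259.2.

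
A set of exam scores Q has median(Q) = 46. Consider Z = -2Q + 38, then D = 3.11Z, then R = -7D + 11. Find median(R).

median(Z) = (-2)·46 + 38 = -54.
median(D) = 3.11·(-54) = -167.94.
median(R) = (-7)·(-167.94) + 11 = 1186.58.

median(R) = 1186.58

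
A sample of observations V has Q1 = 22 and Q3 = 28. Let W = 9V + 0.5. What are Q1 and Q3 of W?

a = 9 > 0: Q1(W) = a·Q1(V)+b = 198.5, Q3(W) = a·Q3(V)+b = 252.5.

Q1(W) = 198.5, Q3(W) = 252.5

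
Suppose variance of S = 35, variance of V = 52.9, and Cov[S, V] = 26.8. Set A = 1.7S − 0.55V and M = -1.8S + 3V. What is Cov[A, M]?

Cov[A, M] = -31.173

By bilinearity, Cov[A, M] = ac·variance of S + bd·variance of V + (ad+bc)·Cov[S, V], with a=1.7, b=-0.55, c=-1.8, d=3.
ac·variance of S = 1.7·(-1.8)·35 = -107.1
bd·variance of V = (-0.55)·3·52.9 = -87.285
(ad+bc)·Cov[S, V] = (6.09)·26.8 = 163.212
Cov[A, M] = -107.1 + (-87.285) + 163.212 = -31.173.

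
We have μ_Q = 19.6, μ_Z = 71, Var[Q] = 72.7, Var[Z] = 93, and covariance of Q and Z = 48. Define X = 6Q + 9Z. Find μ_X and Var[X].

μ_X = 756.6, Var[X] = 15334.2

μ_X = 6·μ_Q + 9·μ_Z = 6·19.6 + 9·71 = 756.6.
Var[X] = a²·Var[Q] + b²·Var[Z] + 2ab·covariance of Q and Z with a = 6, b = 9.
= 6²·72.7 + 9²·93 + 2·6·9·48
= 2617.2 + 7533 + 5184 = 15334.2.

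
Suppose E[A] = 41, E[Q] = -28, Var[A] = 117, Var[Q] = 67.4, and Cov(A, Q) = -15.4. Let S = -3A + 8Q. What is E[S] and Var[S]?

E[S] = (-3)·E[A] + 8·E[Q] = (-3)·41 + 8·(-28) = -347.
Var[S] = a²·Var[A] + b²·Var[Q] + 2ab·Cov(A, Q) with a = -3, b = 8.
= (-3)²·117 + 8²·67.4 + 2·(-3)·8·(-15.4)
= 1053 + 4313.6 + 739.2 = 6105.8.

E[S] = -347, Var[S] = 6105.8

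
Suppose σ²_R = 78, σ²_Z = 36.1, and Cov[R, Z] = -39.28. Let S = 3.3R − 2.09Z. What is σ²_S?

σ²_S = 1548.93673

σ²_S = a²·σ²_R + b²·σ²_Z + 2ab·Cov[R, Z] with a = 3.3, b = -2.09.
= 3.3²·78 + (-2.09)²·36.1 + 2·3.3·(-2.09)·(-39.28)
= 849.42 + 157.68841 + 541.82832 = 1548.93673.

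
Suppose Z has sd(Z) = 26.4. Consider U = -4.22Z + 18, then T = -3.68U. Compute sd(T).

sd(T) = 409.98144

sd(U) = |-4.22|·26.4 = 111.408.
sd(T) = |-3.68|·111.408 = 409.98144.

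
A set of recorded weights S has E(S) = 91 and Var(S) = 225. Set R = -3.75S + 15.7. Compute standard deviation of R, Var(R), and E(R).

R = -3.75S + 15.7 is linear with a = -3.75, b = 15.7.
standard deviation of S = √225 = 15.
standard deviation of R = |a|·standard deviation of S = |-3.75|·15 = 56.25.
Var(R) = a²·Var(S) = (-3.75)²·225 = 3164.0625 (the additive constant 15.7 does not affect variance).
E(R) = a·E(S) + b = (-3.75)·91 + 15.7 = -325.55.

standard deviation of R = 56.25, Var(R) = 3164.0625, E(R) = -325.55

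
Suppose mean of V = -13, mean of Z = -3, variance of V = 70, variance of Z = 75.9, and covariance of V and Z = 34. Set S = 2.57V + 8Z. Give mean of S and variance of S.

mean of S = 2.57·mean of V + 8·mean of Z = 2.57·(-13) + 8·(-3) = -57.41.
variance of S = a²·variance of V + b²·variance of Z + 2ab·covariance of V and Z with a = 2.57, b = 8.
= 2.57²·70 + 8²·75.9 + 2·2.57·8·34
= 462.343 + 4857.6 + 1398.08 = 6718.023.

mean of S = -57.41, variance of S = 6718.023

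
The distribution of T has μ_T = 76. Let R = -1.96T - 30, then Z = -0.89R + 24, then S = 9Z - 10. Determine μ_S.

μ_R = (-1.96)·76 + (-30) = -178.96.
μ_Z = (-0.89)·(-178.96) + 24 = 183.2744.
μ_S = 9·183.2744 + (-10) = 1639.4696.

μ_S = 1639.4696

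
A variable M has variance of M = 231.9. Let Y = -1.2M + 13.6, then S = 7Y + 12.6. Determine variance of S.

variance of S = 16362.864

variance of Y = (-1.2)²·231.9 = 333.936.
variance of S = 7²·333.936 = 16362.864.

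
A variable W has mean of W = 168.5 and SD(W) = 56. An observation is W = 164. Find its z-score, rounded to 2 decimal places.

z = (W − mean of W) / SD(W) = (164 − 168.5) / 56 ≈ -0.08.

z = -0.08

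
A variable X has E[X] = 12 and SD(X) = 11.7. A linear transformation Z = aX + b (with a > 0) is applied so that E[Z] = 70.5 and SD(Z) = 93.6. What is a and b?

a = 8, b = -25.5

SD(Z) = a·SD(X) (a > 0), so a = 93.6/11.7 = 8.
E[Z] = a·E[X] + b, so b = 70.5 − 8·12 = -25.5.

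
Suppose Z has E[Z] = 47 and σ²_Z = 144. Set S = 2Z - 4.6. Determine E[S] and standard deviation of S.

S = 2Z - 4.6 is linear with a = 2, b = -4.6.
E[S] = a·E[Z] + b = 2·47 + (-4.6) = 89.4.
standard deviation of Z = √144 = 12.
standard deviation of S = |a|·standard deviation of Z = |2|·12 = 24.

E[S] = 89.4, standard deviation of S = 24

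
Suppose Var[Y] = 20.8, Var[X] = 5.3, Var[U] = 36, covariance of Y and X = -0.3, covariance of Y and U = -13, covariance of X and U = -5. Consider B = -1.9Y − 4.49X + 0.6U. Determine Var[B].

Var[B] = a²·Var[Y] + b²·Var[X] + c²·Var[U] + 2ab·covariance of Y and X + 2ac·covariance of Y and U + 2bc·covariance of X and U, with a = -1.9, b = -4.49, c = 0.6.
= 75.088 + 106.84853 + 12.96 + (-5.1186) + 29.64 + 26.94
= 246.35793.

Var[B] = 246.35793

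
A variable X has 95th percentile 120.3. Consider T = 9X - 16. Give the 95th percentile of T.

95th percentile of T = 1066.7

Since a = 9 > 0 the transformation is increasing, so the 95th percentile of T = a·(P_{95} of X) + b = 9·120.3 + (-16) = 1066.7.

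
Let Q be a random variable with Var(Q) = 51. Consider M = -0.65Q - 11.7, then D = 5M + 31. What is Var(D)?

Var(M) = (-0.65)²·51 = 21.5475.
Var(D) = 5²·21.5475 = 538.6875.

Var(D) = 538.6875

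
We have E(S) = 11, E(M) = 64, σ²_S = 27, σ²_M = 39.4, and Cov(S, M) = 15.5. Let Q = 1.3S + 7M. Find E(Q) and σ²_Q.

E(Q) = 1.3·E(S) + 7·E(M) = 1.3·11 + 7·64 = 462.3.
σ²_Q = a²·σ²_S + b²·σ²_M + 2ab·Cov(S, M) with a = 1.3, b = 7.
= 1.3²·27 + 7²·39.4 + 2·1.3·7·15.5
= 45.63 + 1930.6 + 282.1 = 2258.33.

E(Q) = 462.3, σ²_Q = 2258.33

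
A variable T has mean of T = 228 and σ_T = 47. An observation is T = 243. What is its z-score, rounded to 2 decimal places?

z = 0.32

z = (T − mean of T) / σ_T = (243 − 228) / 47 ≈ 0.32.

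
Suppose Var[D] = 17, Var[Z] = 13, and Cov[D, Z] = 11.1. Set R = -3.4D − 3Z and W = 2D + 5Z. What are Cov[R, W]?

Cov[R, W] = -565.9

By bilinearity, Cov[R, W] = ac·Var[D] + bd·Var[Z] + (ad+bc)·Cov[D, Z], with a=-3.4, b=-3, c=2, d=5.
ac·Var[D] = (-3.4)·2·17 = -115.6
bd·Var[Z] = (-3)·5·13 = -195
(ad+bc)·Cov[D, Z] = (-23)·11.1 = -255.3
Cov[R, W] = -115.6 + (-195) + (-255.3) = -565.9.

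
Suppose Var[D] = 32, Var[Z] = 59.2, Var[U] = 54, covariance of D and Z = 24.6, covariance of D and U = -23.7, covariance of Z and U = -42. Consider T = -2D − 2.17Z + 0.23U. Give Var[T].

Var[T] = 686.87988

Var[T] = a²·Var[D] + b²·Var[Z] + c²·Var[U] + 2ab·covariance of D and Z + 2ac·covariance of D and U + 2bc·covariance of Z and U, with a = -2, b = -2.17, c = 0.23.
= 128 + 278.76688 + 2.8566 + 213.528 + 21.804 + 41.9244
= 686.87988.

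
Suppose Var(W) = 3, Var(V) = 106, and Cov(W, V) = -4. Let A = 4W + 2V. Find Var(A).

Var(A) = 408

Var(A) = a²·Var(W) + b²·Var(V) + 2ab·Cov(W, V) with a = 4, b = 2.
= 4²·3 + 2²·106 + 2·4·2·(-4)
= 48 + 424 + (-64) = 408.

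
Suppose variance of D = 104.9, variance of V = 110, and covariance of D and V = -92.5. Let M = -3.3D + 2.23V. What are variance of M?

variance of M = 3050.795

variance of M = a²·variance of D + b²·variance of V + 2ab·covariance of D and V with a = -3.3, b = 2.23.
= (-3.3)²·104.9 + 2.23²·110 + 2·(-3.3)·2.23·(-92.5)
= 1142.361 + 547.019 + 1361.415 = 3050.795.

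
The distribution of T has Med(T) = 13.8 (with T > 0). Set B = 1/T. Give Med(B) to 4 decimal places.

1/T is monotone on this domain, so Med(B) = 1/(13.8) ≈ 0.0725.

Med(B) = 0.0725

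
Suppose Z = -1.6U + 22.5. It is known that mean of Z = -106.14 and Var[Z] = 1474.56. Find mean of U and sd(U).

mean of U = 80.4, sd(U) = 24

From Z = -1.6U + 22.5: mean of Z = a·mean of U + b, so mean of U = (mean of Z − b)/a = (-106.14 − 22.5)/(-1.6) = 80.4.
sd(Z) = √1474.56 = 38.4.
sd(Z) = |a|·sd(U), so sd(U) = 38.4/|-1.6| = 24.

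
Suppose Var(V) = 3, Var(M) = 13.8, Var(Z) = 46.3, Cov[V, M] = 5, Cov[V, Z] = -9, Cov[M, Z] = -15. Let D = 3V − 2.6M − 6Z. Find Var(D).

Var(D) = 1565.088

Var(D) = a²·Var(V) + b²·Var(M) + c²·Var(Z) + 2ab·Cov[V, M] + 2ac·Cov[V, Z] + 2bc·Cov[M, Z], with a = 3, b = -2.6, c = -6.
= 27 + 93.288 + 1666.8 + (-78) + 324 + (-468)
= 1565.088.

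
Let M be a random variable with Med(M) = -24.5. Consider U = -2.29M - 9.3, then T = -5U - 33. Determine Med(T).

Med(T) = -267.025

Med(U) = (-2.29)·(-24.5) + (-9.3) = 46.805.
Med(T) = (-5)·46.805 + (-33) = -267.025.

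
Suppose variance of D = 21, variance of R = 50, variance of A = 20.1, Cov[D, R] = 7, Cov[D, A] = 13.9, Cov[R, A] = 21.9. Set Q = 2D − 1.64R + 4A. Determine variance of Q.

variance of Q = 429.232

variance of Q = a²·variance of D + b²·variance of R + c²·variance of A + 2ab·Cov[D, R] + 2ac·Cov[D, A] + 2bc·Cov[R, A], with a = 2, b = -1.64, c = 4.
= 84 + 134.48 + 321.6 + (-45.92) + 222.4 + (-287.328)
= 429.232.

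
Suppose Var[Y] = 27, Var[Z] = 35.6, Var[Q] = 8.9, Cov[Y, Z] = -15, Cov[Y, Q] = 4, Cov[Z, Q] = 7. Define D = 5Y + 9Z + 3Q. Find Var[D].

Var[D] = 2786.7

Var[D] = a²·Var[Y] + b²·Var[Z] + c²·Var[Q] + 2ab·Cov[Y, Z] + 2ac·Cov[Y, Q] + 2bc·Cov[Z, Q], with a = 5, b = 9, c = 3.
= 675 + 2883.6 + 80.1 + (-1350) + 120 + 378
= 2786.7.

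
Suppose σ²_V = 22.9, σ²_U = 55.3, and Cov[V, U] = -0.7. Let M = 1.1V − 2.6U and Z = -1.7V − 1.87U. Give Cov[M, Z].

By bilinearity, Cov[M, Z] = ac·σ²_V + bd·σ²_U + (ad+bc)·Cov[V, U], with a=1.1, b=-2.6, c=-1.7, d=-1.87.
ac·σ²_V = 1.1·(-1.7)·22.9 = -42.823
bd·σ²_U = (-2.6)·(-1.87)·55.3 = 268.8686
(ad+bc)·Cov[V, U] = (2.363)·(-0.7) = -1.6541
Cov[M, Z] = -42.823 + 268.8686 + (-1.6541) = 224.3915.

Cov[M, Z] = 224.3915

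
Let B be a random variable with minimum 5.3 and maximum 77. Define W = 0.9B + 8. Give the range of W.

Range(W) = 64.53

Range of B = 77 − 5.3 = 71.7.
Range(W) = |a|·Range(B) = |0.9|·71.7 = 64.53.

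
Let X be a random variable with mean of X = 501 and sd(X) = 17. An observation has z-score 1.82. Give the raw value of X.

X = mean of X + z·sd(X) = 501 + 1.82·17 = 531.94.

X = 531.94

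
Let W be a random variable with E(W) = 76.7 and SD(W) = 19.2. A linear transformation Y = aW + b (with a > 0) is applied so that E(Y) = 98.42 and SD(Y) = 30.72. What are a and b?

a = 1.6, b = -24.3

SD(Y) = a·SD(W) (a > 0), so a = 30.72/19.2 = 1.6.
E(Y) = a·E(W) + b, so b = 98.42 − 1.6·76.7 = -24.3.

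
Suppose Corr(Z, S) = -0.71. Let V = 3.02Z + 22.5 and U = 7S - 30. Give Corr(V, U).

Linear rescalings preserve correlation up to sign; here the slopes 3.02 and 7 have the same sign, so Corr(V, U) = Corr(Z, S) = -0.71.

Corr(V, U) = -0.71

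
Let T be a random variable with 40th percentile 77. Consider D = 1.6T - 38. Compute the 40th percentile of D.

40th percentile of D = 85.2

Since a = 1.6 > 0 the transformation is increasing, so the 40th percentile of D = a·(P_{40} of T) + b = 1.6·77 + (-38) = 85.2.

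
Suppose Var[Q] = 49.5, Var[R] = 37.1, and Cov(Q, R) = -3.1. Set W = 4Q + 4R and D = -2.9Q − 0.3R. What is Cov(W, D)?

Cov(W, D) = -579.04

By bilinearity, Cov(W, D) = ac·Var[Q] + bd·Var[R] + (ad+bc)·Cov(Q, R), with a=4, b=4, c=-2.9, d=-0.3.
ac·Var[Q] = 4·(-2.9)·49.5 = -574.2
bd·Var[R] = 4·(-0.3)·37.1 = -44.52
(ad+bc)·Cov(Q, R) = (-12.8)·(-3.1) = 39.68
Cov(W, D) = -574.2 + (-44.52) + 39.68 = -579.04.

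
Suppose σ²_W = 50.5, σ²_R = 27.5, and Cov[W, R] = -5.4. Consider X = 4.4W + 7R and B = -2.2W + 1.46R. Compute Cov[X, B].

Cov[X, B] = -159.3196

By bilinearity, Cov[X, B] = ac·σ²_W + bd·σ²_R + (ad+bc)·Cov[W, R], with a=4.4, b=7, c=-2.2, d=1.46.
ac·σ²_W = 4.4·(-2.2)·50.5 = -488.84
bd·σ²_R = 7·1.46·27.5 = 281.05
(ad+bc)·Cov[W, R] = (-8.976)·(-5.4) = 48.4704
Cov[X, B] = -488.84 + 281.05 + 48.4704 = -159.3196.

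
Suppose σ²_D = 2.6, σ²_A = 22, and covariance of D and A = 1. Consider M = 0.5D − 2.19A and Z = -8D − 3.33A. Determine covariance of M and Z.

By bilinearity, covariance of M and Z = ac·σ²_D + bd·σ²_A + (ad+bc)·covariance of D and A, with a=0.5, b=-2.19, c=-8, d=-3.33.
ac·σ²_D = 0.5·(-8)·2.6 = -10.4
bd·σ²_A = (-2.19)·(-3.33)·22 = 160.4394
(ad+bc)·covariance of D and A = (15.855)·1 = 15.855
covariance of M and Z = -10.4 + 160.4394 + 15.855 = 165.8944.

covariance of M and Z = 165.8944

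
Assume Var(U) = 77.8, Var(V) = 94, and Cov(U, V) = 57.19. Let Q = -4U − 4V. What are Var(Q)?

Var(Q) = a²·Var(U) + b²·Var(V) + 2ab·Cov(U, V) with a = -4, b = -4.
= (-4)²·77.8 + (-4)²·94 + 2·(-4)·(-4)·57.19
= 1244.8 + 1504 + 1830.08 = 4578.88.

Var(Q) = 4578.88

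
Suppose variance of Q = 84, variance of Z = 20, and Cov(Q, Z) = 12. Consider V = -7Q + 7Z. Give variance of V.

variance of V = a²·variance of Q + b²·variance of Z + 2ab·Cov(Q, Z) with a = -7, b = 7.
= (-7)²·84 + 7²·20 + 2·(-7)·7·12
= 4116 + 980 + (-1176) = 3920.

variance of V = 3920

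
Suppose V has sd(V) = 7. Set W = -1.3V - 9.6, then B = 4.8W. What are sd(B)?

sd(B) = 43.68

sd(W) = |-1.3|·7 = 9.1.
sd(B) = |4.8|·9.1 = 43.68.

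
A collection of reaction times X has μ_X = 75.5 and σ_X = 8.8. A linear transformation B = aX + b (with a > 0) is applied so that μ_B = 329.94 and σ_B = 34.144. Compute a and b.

σ_B = a·σ_X (a > 0), so a = 34.144/8.8 = 3.88.
μ_B = a·μ_X + b, so b = 329.94 − 3.88·75.5 = 37.

a = 3.88, b = 37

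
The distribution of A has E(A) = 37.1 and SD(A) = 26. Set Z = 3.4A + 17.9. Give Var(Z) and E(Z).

Z = 3.4A + 17.9 is linear with a = 3.4, b = 17.9.
Var(A) = 26² = 676.
Var(Z) = a²·Var(A) = 3.4²·676 = 7814.56 (the additive constant 17.9 does not affect variance).
E(Z) = a·E(A) + b = 3.4·37.1 + 17.9 = 144.04.

Var(Z) = 7814.56, E(Z) = 144.04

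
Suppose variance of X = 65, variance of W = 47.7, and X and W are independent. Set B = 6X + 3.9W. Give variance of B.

variance of B = 3065.517

variance of B = a²·variance of X + b²·variance of W + 2ab·Cov[X, W] with a = 6, b = 3.9.
Independence gives Cov[X, W] = 0.
= 6²·65 + 3.9²·47.7 + 2·6·3.9·0
= 2340 + 725.517 + 0 = 3065.517.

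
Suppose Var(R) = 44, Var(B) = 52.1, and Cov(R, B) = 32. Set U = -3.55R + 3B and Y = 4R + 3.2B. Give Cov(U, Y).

By bilinearity, Cov(U, Y) = ac·Var(R) + bd·Var(B) + (ad+bc)·Cov(R, B), with a=-3.55, b=3, c=4, d=3.2.
ac·Var(R) = (-3.55)·4·44 = -624.8
bd·Var(B) = 3·3.2·52.1 = 500.16
(ad+bc)·Cov(R, B) = (0.64)·32 = 20.48
Cov(U, Y) = -624.8 + 500.16 + 20.48 = -104.16.

Cov(U, Y) = -104.16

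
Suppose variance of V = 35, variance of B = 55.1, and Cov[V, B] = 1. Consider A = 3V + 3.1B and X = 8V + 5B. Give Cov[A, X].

Cov[A, X] = 1733.85

By bilinearity, Cov[A, X] = ac·variance of V + bd·variance of B + (ad+bc)·Cov[V, B], with a=3, b=3.1, c=8, d=5.
ac·variance of V = 3·8·35 = 840
bd·variance of B = 3.1·5·55.1 = 854.05
(ad+bc)·Cov[V, B] = (39.8)·1 = 39.8
Cov[A, X] = 840 + 854.05 + 39.8 = 1733.85.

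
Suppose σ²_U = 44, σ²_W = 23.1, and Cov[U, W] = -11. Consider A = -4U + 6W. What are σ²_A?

σ²_A = 2063.6

σ²_A = a²·σ²_U + b²·σ²_W + 2ab·Cov[U, W] with a = -4, b = 6.
= (-4)²·44 + 6²·23.1 + 2·(-4)·6·(-11)
= 704 + 831.6 + 528 = 2063.6.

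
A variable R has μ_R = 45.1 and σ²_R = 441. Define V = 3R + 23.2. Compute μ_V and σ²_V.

V = 3R + 23.2 is linear with a = 3, b = 23.2.
μ_V = a·μ_R + b = 3·45.1 + 23.2 = 158.5.
σ²_V = a²·σ²_R = 3²·441 = 3969 (the additive constant 23.2 does not affect variance).

μ_V = 158.5, σ²_V = 3969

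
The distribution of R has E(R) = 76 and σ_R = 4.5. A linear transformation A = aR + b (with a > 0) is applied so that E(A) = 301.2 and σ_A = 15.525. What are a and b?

σ_A = a·σ_R (a > 0), so a = 15.525/4.5 = 3.45.
E(A) = a·E(R) + b, so b = 301.2 − 3.45·76 = 39.

a = 3.45, b = 39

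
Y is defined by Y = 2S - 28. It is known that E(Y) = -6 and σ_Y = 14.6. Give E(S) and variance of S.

From Y = 2S - 28: E(Y) = a·E(S) + b, so E(S) = (E(Y) − b)/a = (-6 − (-28))/2 = 11.
variance of Y = 14.6² = 213.16.
variance of Y = a²·variance of S, so variance of S = 213.16/2² = 53.29.

E(S) = 11, variance of S = 53.29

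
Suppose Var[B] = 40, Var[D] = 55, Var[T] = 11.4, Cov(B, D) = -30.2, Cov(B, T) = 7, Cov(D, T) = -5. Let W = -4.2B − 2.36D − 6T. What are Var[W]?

Var[W] = 1034.8432

Var[W] = a²·Var[B] + b²·Var[D] + c²·Var[T] + 2ab·Cov(B, D) + 2ac·Cov(B, T) + 2bc·Cov(D, T), with a = -4.2, b = -2.36, c = -6.
= 705.6 + 306.328 + 410.4 + (-598.6848) + 352.8 + (-141.6)
= 1034.8432.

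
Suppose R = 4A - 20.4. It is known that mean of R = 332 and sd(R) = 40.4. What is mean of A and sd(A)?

mean of A = 88.1, sd(A) = 10.1

From R = 4A - 20.4: mean of R = a·mean of A + b, so mean of A = (mean of R − b)/a = (332 − (-20.4))/4 = 88.1.
sd(R) = |a|·sd(A), so sd(A) = 40.4/|4| = 10.1.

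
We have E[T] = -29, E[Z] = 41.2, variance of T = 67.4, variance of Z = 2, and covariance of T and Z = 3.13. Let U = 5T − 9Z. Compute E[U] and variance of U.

E[U] = -515.8, variance of U = 1565.3

E[U] = 5·E[T] + (-9)·E[Z] = 5·(-29) + (-9)·41.2 = -515.8.
variance of U = a²·variance of T + b²·variance of Z + 2ab·covariance of T and Z with a = 5, b = -9.
= 5²·67.4 + (-9)²·2 + 2·5·(-9)·3.13
= 1685 + 162 + (-281.7) = 1565.3.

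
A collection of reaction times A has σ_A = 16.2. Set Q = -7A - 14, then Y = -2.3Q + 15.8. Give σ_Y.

σ_Y = 260.82

σ_Q = |-7|·16.2 = 113.4.
σ_Y = |-2.3|·113.4 = 260.82.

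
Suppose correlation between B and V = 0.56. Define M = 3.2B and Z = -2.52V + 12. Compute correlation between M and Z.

correlation between M and Z = -0.56

Linear rescalings preserve |correlation|; the slopes 3.2 and -2.52 have opposite signs, so the correlation flips sign: correlation between M and Z = −correlation between B and V = -0.56.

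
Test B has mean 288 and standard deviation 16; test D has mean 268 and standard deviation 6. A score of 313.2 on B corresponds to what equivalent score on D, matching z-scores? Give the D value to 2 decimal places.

z = (313.2 − 288)/16 = 1.575.
D = 268 + z·6 = 268 + (313.2 − 288)·6/16 = 277.45.

D = 277.45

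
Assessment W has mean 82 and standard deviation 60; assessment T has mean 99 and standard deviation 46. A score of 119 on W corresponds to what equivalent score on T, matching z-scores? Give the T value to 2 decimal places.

z = (119 − 82)/60 ≈ 0.6167.
T = 99 + z·46 = 99 + (119 − 82)·46/60 ≈ 127.37.

T = 127.37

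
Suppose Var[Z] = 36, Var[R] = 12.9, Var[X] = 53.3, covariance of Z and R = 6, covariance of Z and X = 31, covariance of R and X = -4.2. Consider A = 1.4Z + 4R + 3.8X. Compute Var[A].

Var[A] = 1315.972

Var[A] = a²·Var[Z] + b²·Var[R] + c²·Var[X] + 2ab·covariance of Z and R + 2ac·covariance of Z and X + 2bc·covariance of R and X, with a = 1.4, b = 4, c = 3.8.
= 70.56 + 206.4 + 769.652 + 67.2 + 329.84 + (-127.68)
= 1315.972.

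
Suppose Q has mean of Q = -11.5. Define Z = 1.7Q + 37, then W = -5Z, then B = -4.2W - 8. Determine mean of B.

mean of B = 358.45

mean of Z = 1.7·(-11.5) + 37 = 17.45.
mean of W = (-5)·17.45 = -87.25.
mean of B = (-4.2)·(-87.25) + (-8) = 358.45.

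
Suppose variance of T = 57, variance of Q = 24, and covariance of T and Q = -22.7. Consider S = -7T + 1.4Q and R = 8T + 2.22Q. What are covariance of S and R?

By bilinearity, covariance of S and R = ac·variance of T + bd·variance of Q + (ad+bc)·covariance of T and Q, with a=-7, b=1.4, c=8, d=2.22.
ac·variance of T = (-7)·8·57 = -3192
bd·variance of Q = 1.4·2.22·24 = 74.592
(ad+bc)·covariance of T and Q = (-4.34)·(-22.7) = 98.518
covariance of S and R = -3192 + 74.592 + 98.518 = -3018.89.

covariance of S and R = -3018.89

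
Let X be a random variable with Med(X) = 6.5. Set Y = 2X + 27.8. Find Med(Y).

A linear map preserves order up to sign, so Med(Y) = a·Med(X) + b = 2·6.5 + 27.8 = 40.8.

Med(Y) = 40.8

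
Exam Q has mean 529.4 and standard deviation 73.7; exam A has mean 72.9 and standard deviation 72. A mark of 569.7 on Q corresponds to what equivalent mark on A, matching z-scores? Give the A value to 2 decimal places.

z = (569.7 − 529.4)/73.7 ≈ 0.5468.
A = 72.9 + z·72 = 72.9 + (569.7 − 529.4)·72/73.7 ≈ 112.27.

A = 112.27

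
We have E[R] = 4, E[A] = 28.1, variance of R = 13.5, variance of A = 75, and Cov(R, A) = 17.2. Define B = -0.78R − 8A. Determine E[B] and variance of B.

E[B] = -227.92, variance of B = 5022.8694

E[B] = (-0.78)·E[R] + (-8)·E[A] = (-0.78)·4 + (-8)·28.1 = -227.92.
variance of B = a²·variance of R + b²·variance of A + 2ab·Cov(R, A) with a = -0.78, b = -8.
= (-0.78)²·13.5 + (-8)²·75 + 2·(-0.78)·(-8)·17.2
= 8.2134 + 4800 + 214.656 = 5022.8694.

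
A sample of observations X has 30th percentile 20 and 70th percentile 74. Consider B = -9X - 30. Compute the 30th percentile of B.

30th percentile of B = -696

Since a = -9 < 0 the transformation is decreasing, reversing order: the 30th percentile of B corresponds to the 70th percentile of X.
So P_{30}(B) = a·P_{70}(X) + b = (-9)·74 + (-30) = -696.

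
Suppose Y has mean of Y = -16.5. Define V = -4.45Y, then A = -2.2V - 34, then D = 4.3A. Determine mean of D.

mean of D = -840.8005

mean of V = (-4.45)·(-16.5) = 73.425.
mean of A = (-2.2)·73.425 + (-34) = -195.535.
mean of D = 4.3·(-195.535) = -840.8005.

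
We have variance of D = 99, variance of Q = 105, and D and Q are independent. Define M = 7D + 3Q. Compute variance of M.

variance of M = a²·variance of D + b²·variance of Q + 2ab·Cov(D, Q) with a = 7, b = 3.
Independence gives Cov(D, Q) = 0.
= 7²·99 + 3²·105 + 2·7·3·0
= 4851 + 945 + 0 = 5796.

variance of M = 5796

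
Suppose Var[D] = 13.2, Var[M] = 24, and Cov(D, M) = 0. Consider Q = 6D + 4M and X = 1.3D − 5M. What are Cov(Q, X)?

Cov(Q, X) = -377.04

By bilinearity, Cov(Q, X) = ac·Var[D] + bd·Var[M] + (ad+bc)·Cov(D, M), with a=6, b=4, c=1.3, d=-5.
ac·Var[D] = 6·1.3·13.2 = 102.96
bd·Var[M] = 4·(-5)·24 = -480
(ad+bc)·Cov(D, M) = (-24.8)·0 = 0
Cov(Q, X) = 102.96 + (-480) + 0 = -377.04.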